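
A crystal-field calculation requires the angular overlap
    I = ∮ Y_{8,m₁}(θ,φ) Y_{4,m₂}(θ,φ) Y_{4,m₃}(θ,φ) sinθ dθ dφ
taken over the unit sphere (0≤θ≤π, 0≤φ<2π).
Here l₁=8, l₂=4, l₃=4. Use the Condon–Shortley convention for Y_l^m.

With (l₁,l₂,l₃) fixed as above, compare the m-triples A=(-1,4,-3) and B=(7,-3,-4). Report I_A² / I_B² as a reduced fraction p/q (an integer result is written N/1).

l's match ⇒ only the (l;m) 3-j factors differ between A and B.
A: triangle coeff Δ(8,4,4) = 1/218790; Σ_t [8,8]: t=8:+1/203212800 = 1/203212800; (3j)²=1/24310 [(8 4 4; -1 4 -3)], sign=-1
B: triangle coeff Δ(8,4,4) = 1/218790; Σ_t [1,1]: t=1:−1/203212800 = -1/203212800; (3j)²=1/34 [(8 4 4; 7 -3 -4)], sign=-1
I_A²/I_B² = (1/24310)/(1/34) = 1/715

1/715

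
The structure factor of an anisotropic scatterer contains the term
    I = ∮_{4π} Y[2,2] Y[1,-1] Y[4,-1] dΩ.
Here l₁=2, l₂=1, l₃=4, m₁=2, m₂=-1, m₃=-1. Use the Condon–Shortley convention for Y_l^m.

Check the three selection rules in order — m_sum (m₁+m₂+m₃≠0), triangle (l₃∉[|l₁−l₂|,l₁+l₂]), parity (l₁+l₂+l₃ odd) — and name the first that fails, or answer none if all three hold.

triangle

Σmᵢ = 0  ✓
l₃∈[|l₁−l₂|,l₁+l₂]=[1,3], have l₃=4  ✗
Σlᵢ = 7 ⇒ odd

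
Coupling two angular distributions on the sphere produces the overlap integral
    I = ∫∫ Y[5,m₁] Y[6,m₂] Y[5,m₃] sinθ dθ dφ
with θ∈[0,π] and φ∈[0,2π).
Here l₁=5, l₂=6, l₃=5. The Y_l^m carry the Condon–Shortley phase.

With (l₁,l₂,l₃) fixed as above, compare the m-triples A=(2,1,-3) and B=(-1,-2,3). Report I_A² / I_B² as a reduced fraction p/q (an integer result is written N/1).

l's match ⇒ only the (l;m) 3-j factors differ between A and B.
A: triangle coeff Δ(5,6,5) = 1/28588560; Σ_t [1,3]: t=1:−1/345600 t=2:+1/34560 t=3:−1/41472 = 1/518400; (3j)²=7/36465 [(5 6 5; 2 1 -3)], sign=+1
B: triangle coeff Δ(5,6,5) = 1/28588560; Σ_t [2,4]: t=2:+1/55296 t=3:−1/25920 t=4:+1/138240 = -11/829440; (3j)²=11/1326 [(5 6 5; -1 -2 3)], sign=-1
I_A²/I_B² = (7/36465)/(11/1326) = 14/605

14/605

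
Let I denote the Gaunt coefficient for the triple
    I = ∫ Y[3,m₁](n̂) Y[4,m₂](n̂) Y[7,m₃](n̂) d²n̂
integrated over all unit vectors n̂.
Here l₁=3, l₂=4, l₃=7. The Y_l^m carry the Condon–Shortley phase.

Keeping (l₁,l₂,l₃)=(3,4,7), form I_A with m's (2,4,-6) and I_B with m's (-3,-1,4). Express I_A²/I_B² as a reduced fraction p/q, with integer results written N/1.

39/14

l's match ⇒ only the (l;m) 3-j factors differ between A and B.
A: triangle coeff Δ(3,4,7) = 1/45045; Σ_t [0,0]: t=0:+1/4838400 = 1/4838400; (3j)²=1/35 [(3 4 7; 2 4 -6)], sign=-1
B: triangle coeff Δ(3,4,7) = 1/45045; Σ_t [0,0]: t=0:+1/518400 = 1/518400; (3j)²=2/195 [(3 4 7; -3 -1 4)], sign=-1
I_A²/I_B² = (1/35)/(2/195) = 39/14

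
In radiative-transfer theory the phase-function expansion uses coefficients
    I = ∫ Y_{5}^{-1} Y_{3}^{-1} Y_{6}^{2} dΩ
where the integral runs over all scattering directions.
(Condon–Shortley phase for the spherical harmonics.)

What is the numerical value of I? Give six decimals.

0.134828

Checks pass: Σm=0; 14 even; l₃=6∈[2,8].
(2·5+1)(2·3+1)(2·6+1) = 1001
Δ: 2! 8! 4! / 15! → 1/675675
sum: t=0:+1/8640 t=1:−1/2304 t=2:+1/8640 = -7/34560
3j²(5 3 6; 0 0 0) = Δ·Π!·Σ² = 7/429  (sign -1)
sum: t=0:+1/11520 t=1:−1/4320 t=2:+1/27648 = -1/9216
3j²(5 3 6; -1 -1 2) = Δ·Π!·Σ² = 2/143  (sign -1)
combine: 4πI² = 1001·7/429·2/143 = 98/429
take √, sign +1: I = 0.13482780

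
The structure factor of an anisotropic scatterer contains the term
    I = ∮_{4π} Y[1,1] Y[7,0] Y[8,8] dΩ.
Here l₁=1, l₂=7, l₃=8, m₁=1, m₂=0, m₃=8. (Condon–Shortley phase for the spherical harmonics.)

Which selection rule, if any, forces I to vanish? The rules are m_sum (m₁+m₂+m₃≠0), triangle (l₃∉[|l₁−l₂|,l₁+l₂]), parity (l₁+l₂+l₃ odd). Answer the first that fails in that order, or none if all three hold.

m_sum

m₁+m₂+m₃ = 1 + 0 + 8 = 9  ✗
triangle: |1−7|=6 ≤ l₃=8 ≤ 1+7=8
parity: l₁+l₂+l₃ = 16 is even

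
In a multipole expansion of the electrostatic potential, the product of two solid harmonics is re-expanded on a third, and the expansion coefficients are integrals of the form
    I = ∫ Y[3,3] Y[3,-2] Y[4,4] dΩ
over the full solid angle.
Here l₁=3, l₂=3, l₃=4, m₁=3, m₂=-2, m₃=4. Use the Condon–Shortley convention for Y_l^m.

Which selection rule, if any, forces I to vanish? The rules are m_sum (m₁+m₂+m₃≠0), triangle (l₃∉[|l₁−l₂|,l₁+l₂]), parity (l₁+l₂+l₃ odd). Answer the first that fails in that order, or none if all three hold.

m_sum

Σmᵢ = 5  ✗
l₃∈[|l₁−l₂|,l₁+l₂]=[0,6], have l₃=4
Σlᵢ = 10 ⇒ even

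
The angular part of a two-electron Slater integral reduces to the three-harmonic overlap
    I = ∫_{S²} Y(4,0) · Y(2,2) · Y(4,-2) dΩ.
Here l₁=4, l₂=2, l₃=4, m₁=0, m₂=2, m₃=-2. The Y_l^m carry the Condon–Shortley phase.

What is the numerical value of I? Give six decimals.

-0.190365

Rules hold: Σm=0, L=10 even, 2≤4≤6.
N = 9·5·9 = 405
Δ = 2!·6!·2!/11! = 1/13860
Racah Σ t=0..2: t=0:+1/192 t=1:−1/36 t=2:+1/192 = -5/288
⇒ 3j(4 2 4; 0 0 0)² = 20/693, sgn -1
Racah Σ t=2..2: t=2:+1/192 = 1/192
⇒ 3j(4 2 4; 0 2 -2)² = 3/77, sgn +1
4πI² = N·(3j₀)²·(3jₘ)² = 2700/5929
I = -1·√(0.455389/4π) = -0.19036462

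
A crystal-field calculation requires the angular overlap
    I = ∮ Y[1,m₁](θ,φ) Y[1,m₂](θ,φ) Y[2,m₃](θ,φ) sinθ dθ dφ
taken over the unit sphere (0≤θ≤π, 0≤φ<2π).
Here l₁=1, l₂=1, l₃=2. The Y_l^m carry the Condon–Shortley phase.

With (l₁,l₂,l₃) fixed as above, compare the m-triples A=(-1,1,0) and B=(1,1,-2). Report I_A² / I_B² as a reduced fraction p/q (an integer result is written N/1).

Same 1,1,2: normalisation and zero-m 3j drop out of the ratio.
A: Δ: 0! 2! 2! / 5! → 1/30; sum: t=0:+1/4 = 1/4; 3j²(1 1 2; -1 1 0) = Δ·Π!·Σ² = 1/30  (sign +1)
B: Δ: 0! 2! 2! / 5! → 1/30; sum: t=0:+1/4 = 1/4; 3j²(1 1 2; 1 1 -2) = Δ·Π!·Σ² = 1/5  (sign +1)
I_A²/I_B² = (1/30)/(1/5) = 1/6

1/6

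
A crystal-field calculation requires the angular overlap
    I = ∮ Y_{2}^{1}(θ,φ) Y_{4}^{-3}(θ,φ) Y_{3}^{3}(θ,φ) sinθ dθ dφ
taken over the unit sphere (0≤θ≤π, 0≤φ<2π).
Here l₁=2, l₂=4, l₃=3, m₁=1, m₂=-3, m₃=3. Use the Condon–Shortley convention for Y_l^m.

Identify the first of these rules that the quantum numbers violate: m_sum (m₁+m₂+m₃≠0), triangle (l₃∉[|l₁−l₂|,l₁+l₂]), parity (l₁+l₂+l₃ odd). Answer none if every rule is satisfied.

m₁+m₂+m₃ = 1 − 3 + 3 = 1  ✗
triangle: |2−4|=2 ≤ l₃=3 ≤ 2+4=6
parity: l₁+l₂+l₃ = 9 is odd

m_sum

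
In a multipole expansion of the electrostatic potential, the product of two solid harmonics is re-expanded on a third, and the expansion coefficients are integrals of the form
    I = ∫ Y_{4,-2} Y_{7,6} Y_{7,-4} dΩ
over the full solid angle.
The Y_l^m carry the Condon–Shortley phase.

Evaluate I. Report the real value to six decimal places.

m-sum 0 ✓  L=18 even ✓  3≤7≤11 ✓
Π(2lᵢ+1) = 9×15×15 = 2025
triangle coeff Δ(4,7,7) = 1/58198140
Σ_t [0,4]: t=0:+1/17418240 t=1:−1/622080 t=2:+1/230400 t=3:−1/622080 t=4:+1/17418240 = 1/806400
(3j)²=2268/230945 [(4 7 7; 0 0 0)], sign=-1
Σ_t [3,4]: t=3:−1/130636800 t=4:+1/34836480 = 11/522547200
(3j)²=1331/81396 [(4 7 7; -2 6 -4)], sign=-1
⇒ 4πI² = 441045/1356277
I = (+1)√(441045/1356277/(4π)) = 0.16086528

0.160865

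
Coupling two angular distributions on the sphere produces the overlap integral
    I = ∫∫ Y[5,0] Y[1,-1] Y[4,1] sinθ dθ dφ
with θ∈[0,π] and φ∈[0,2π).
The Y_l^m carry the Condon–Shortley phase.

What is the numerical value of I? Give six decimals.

0.155288

Checks pass: Σm=0; 10 even; l₃=4∈[4,6].
(2·5+1)(2·1+1)(2·4+1) = 297
Δ: 2! 8! 0! / 11! → 1/495
sum: t=1:−1/576 = -1/576
3j²(5 1 4; 0 0 0) = Δ·Π!·Σ² = 5/99  (sign -1)
sum: t=0:+1/1440 = 1/1440
3j²(5 1 4; 0 -1 1) = Δ·Π!·Σ² = 2/99  (sign -1)
combine: 4πI² = 297·5/99·2/99 = 10/33
take √, sign +1: I = 0.15528807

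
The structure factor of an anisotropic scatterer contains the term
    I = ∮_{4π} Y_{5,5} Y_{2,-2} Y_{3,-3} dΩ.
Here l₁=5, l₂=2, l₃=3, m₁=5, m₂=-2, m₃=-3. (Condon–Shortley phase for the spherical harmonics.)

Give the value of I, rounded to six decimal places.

m-sum 0 ✓  L=10 even ✓  3≤3≤7 ✓
Π(2lᵢ+1) = 11×5×7 = 385
triangle coeff Δ(5,2,3) = 1/2310
Σ_t [2,2]: t=2:+1/144 = 1/144
(3j)²=10/231 [(5 2 3; 0 0 0)], sign=-1
Σ_t [0,0]: t=0:+1/17280 = 1/17280
(3j)²=1/11 [(5 2 3; 5 -2 -3)], sign=+1
⇒ 4πI² = 50/33
I = (-1)√(50/33/(4π)) = -0.34723469

-0.347235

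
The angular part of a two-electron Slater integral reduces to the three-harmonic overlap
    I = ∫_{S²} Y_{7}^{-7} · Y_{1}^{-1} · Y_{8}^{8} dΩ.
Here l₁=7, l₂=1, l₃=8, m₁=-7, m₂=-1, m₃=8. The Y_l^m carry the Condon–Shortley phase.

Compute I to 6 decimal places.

0.335179

Rules hold: Σm=0, L=16 even, 6≤8≤8.
N = 15·3·17 = 765
Δ = 0!·14!·2!/17! = 1/2040
Racah Σ t=0..0: t=0:+1/25401600 = 1/25401600
⇒ 3j(7 1 8; 0 0 0)² = 8/255, sgn +1
Racah Σ t=0..0: t=0:+1/174356582400 = 1/174356582400
⇒ 3j(7 1 8; -7 -1 8)² = 1/17, sgn +1
4πI² = N·(3j₀)²·(3jₘ)² = 24/17
I = +1·√(1.41176/4π) = 0.33517856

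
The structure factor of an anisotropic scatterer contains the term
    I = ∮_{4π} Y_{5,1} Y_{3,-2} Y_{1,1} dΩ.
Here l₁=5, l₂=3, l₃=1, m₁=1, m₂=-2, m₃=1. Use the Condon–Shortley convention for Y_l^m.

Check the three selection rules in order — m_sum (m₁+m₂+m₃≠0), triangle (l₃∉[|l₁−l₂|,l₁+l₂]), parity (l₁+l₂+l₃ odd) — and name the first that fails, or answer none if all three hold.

triangle

Σmᵢ = 0  ✓
l₃∈[|l₁−l₂|,l₁+l₂]=[2,8], have l₃=1  ✗
Σlᵢ = 9 ⇒ odd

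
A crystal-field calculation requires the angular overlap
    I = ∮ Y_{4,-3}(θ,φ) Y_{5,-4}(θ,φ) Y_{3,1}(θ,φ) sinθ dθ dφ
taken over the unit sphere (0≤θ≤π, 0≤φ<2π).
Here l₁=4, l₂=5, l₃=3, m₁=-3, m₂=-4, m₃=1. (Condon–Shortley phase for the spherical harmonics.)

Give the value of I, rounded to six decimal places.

0.000000

-3 − 4 + 1 = -6 ≠ 0: azimuthal integral kills it; I = 0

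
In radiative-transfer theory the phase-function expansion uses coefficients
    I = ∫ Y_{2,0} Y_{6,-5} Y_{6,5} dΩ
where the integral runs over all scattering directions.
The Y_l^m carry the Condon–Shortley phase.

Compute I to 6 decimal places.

0.126157

Checks pass: Σm=0; 14 even; l₃=6∈[4,8].
(2·2+1)(2·6+1)(2·6+1) = 845
Δ: 2! 2! 10! / 15! → 1/90090
sum: t=0:+1/69120 t=1:−1/14400 t=2:+1/69120 = -7/172800
3j²(2 6 6; 0 0 0) = Δ·Π!·Σ² = 14/715  (sign -1)
sum: t=0:+1/1451520 t=1:−1/3628800 = 1/2419200
3j²(2 6 6; 0 -5 5) = Δ·Π!·Σ² = 11/910  (sign -1)
combine: 4πI² = 845·14/715·11/910 = 1/5
take √, sign +1: I = 0.12615663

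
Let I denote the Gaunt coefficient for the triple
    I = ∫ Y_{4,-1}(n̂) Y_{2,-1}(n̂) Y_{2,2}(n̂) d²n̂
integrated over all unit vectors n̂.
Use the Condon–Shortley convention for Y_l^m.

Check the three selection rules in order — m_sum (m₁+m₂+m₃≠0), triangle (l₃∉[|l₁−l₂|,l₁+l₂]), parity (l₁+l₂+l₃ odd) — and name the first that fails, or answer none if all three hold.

none

m₁+m₂+m₃ = -1 − 1 + 2 = 0  ✓
triangle: |4−2|=2 ≤ l₃=2 ≤ 4+2=6  ✓
parity: l₁+l₂+l₃ = 8 is even  ✓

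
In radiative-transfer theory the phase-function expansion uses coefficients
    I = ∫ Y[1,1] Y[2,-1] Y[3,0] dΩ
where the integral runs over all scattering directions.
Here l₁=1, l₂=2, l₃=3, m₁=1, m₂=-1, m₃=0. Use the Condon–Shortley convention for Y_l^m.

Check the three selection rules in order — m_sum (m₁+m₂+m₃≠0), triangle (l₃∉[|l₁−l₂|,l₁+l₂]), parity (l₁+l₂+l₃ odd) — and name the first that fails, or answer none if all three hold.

Σmᵢ = 0  ✓
l₃∈[|l₁−l₂|,l₁+l₂]=[1,3], have l₃=3  ✓
Σlᵢ = 6 ⇒ even  ✓

none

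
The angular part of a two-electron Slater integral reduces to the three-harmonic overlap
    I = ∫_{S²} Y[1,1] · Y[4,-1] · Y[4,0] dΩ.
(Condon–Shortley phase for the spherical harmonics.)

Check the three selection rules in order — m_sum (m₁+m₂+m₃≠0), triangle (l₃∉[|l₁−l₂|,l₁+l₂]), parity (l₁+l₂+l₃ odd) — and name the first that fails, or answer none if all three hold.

parity

Σmᵢ = 0  ✓
l₃∈[|l₁−l₂|,l₁+l₂]=[3,5], have l₃=4  ✓
Σlᵢ = 9 ⇒ odd  ✗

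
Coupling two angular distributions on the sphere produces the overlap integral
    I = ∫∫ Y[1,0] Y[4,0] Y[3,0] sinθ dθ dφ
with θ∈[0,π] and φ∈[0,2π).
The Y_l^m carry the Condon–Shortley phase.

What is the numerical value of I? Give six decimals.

Rules hold: Σm=0, L=8 even, 3≤3≤5.
N = 3·9·7 = 189
Δ = 2!·0!·6!/9! = 1/252
Racah Σ t=1..1: t=1:−1/36 = -1/36
⇒ 3j(1 4 3; 0 0 0)² = 4/63, sgn +1
(m-triple is (0,0,0) — same symbol as above.)
4πI² = N·(3j₀)²·(3jₘ)² = 16/21
I = +1·√(0.761905/4π) = 0.24623252

0.246233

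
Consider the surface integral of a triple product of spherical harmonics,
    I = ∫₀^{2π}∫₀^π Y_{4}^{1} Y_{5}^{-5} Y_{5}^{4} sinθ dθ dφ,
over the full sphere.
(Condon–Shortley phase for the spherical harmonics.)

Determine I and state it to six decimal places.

0.184127

m-sum 0 ✓  L=14 even ✓  1≤5≤9 ✓
Π(2lᵢ+1) = 9×11×11 = 1089
triangle coeff Δ(4,5,5) = 1/3153150
Σ_t [0,4]: t=0:+1/69120 t=1:−1/1728 t=2:+1/576 t=3:−1/1728 t=4:+1/69120 = 7/11520
(3j)²=2/143 [(4 5 5; 0 0 0)], sign=-1
Σ_t [0,0]: t=0:+1/103680 = 1/103680
(3j)²=4/143 [(4 5 5; 1 -5 4)], sign=-1
⇒ 4πI² = 72/169
I = (+1)√(72/169/(4π)) = 0.18412721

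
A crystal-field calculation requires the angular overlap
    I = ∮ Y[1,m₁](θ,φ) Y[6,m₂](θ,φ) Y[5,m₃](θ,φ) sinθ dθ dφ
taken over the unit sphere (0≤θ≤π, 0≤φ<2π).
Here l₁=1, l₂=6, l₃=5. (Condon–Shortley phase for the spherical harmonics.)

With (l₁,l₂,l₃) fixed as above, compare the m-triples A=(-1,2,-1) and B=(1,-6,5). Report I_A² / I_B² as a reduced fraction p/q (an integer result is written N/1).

14/33

Shared (l₁,l₂,l₃)=(1,6,5): N and (l;000)² cancel in I_A²/I_B².
A: Δ = 2!·0!·10!/13! = 1/858; Racah Σ t=2..2: t=2:+1/34560 = 1/34560; ⇒ 3j(1 6 5; -1 2 -1)² = 14/429, sgn +1
B: Δ = 2!·0!·10!/13! = 1/858; Racah Σ t=0..0: t=0:+1/7257600 = 1/7257600; ⇒ 3j(1 6 5; 1 -6 5)² = 1/13, sgn +1
I_A²/I_B² = (14/429)/(1/13) = 14/33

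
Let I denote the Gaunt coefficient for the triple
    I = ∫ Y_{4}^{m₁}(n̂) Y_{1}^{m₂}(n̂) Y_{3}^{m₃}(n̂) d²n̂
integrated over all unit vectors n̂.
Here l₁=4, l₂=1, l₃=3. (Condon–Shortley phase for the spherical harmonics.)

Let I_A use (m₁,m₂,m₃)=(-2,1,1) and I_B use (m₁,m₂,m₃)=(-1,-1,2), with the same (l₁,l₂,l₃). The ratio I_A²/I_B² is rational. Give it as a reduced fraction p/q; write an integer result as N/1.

5/1

Same 4,1,3: normalisation and zero-m 3j drop out of the ratio.
A: Δ: 2! 6! 0! / 9! → 1/252; sum: t=2:+1/96 = 1/96; 3j²(4 1 3; -2 1 1) = Δ·Π!·Σ² = 5/84  (sign +1)
B: Δ: 2! 6! 0! / 9! → 1/252; sum: t=0:+1/240 = 1/240; 3j²(4 1 3; -1 -1 2) = Δ·Π!·Σ² = 1/84  (sign -1)
I_A²/I_B² = (5/84)/(1/84) = 5/1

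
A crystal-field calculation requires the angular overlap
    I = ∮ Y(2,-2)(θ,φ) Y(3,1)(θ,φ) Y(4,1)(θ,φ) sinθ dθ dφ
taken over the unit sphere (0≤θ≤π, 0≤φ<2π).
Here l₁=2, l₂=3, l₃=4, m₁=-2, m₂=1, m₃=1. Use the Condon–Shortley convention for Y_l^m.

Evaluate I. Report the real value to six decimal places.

0.000000

Σlᵢ=9 odd — θ-integrand is odd under cosθ→−cosθ; I=0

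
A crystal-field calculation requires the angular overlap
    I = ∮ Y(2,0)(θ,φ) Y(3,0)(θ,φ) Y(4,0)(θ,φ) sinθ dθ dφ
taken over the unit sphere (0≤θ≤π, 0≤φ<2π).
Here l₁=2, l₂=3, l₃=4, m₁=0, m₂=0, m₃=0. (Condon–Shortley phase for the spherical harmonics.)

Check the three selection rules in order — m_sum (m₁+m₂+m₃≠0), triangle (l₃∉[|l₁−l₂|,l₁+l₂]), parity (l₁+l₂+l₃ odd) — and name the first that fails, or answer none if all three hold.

parity

m₁+m₂+m₃ = 0 + 0 + 0 = 0  ✓
triangle: |2−3|=1 ≤ l₃=4 ≤ 2+3=5  ✓
parity: l₁+l₂+l₃ = 9 is odd  ✗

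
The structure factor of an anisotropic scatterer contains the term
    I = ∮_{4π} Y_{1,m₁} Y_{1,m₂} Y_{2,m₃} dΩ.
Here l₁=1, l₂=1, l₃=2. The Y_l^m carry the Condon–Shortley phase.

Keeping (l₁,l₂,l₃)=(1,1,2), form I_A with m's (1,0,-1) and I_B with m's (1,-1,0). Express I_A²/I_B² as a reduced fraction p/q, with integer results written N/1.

l's match ⇒ only the (l;m) 3-j factors differ between A and B.
A: triangle coeff Δ(1,1,2) = 1/30; Σ_t [0,0]: t=0:+1/2 = 1/2; (3j)²=1/10 [(1 1 2; 1 0 -1)], sign=-1
B: triangle coeff Δ(1,1,2) = 1/30; Σ_t [0,0]: t=0:+1/4 = 1/4; (3j)²=1/30 [(1 1 2; 1 -1 0)], sign=+1
I_A²/I_B² = (1/10)/(1/30) = 3/1

3/1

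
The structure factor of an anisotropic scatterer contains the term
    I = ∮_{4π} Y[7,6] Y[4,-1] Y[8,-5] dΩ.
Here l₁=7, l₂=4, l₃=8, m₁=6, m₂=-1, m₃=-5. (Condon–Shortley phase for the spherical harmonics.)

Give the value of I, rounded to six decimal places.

L=19 odd ⇒ parity kills the (l;000) factor ⇒ I = 0

0.000000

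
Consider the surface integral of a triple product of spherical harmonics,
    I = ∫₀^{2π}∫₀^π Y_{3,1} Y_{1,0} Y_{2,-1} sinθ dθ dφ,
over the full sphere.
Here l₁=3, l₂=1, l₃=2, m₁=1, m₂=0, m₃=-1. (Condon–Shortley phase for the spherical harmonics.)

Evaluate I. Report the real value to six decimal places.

Rules hold: Σm=0, L=6 even, 2≤2≤4.
N = 7·3·5 = 105
Δ = 2!·4!·0!/7! = 1/105
Racah Σ t=1..1: t=1:−1/4 = -1/4
⇒ 3j(3 1 2; 0 0 0)² = 3/35, sgn -1
Racah Σ t=1..1: t=1:−1/6 = -1/6
⇒ 3j(3 1 2; 1 0 -1)² = 8/105, sgn +1
4πI² = N·(3j₀)²·(3jₘ)² = 24/35
I = -1·√(0.685714/4π) = -0.23359668

-0.233597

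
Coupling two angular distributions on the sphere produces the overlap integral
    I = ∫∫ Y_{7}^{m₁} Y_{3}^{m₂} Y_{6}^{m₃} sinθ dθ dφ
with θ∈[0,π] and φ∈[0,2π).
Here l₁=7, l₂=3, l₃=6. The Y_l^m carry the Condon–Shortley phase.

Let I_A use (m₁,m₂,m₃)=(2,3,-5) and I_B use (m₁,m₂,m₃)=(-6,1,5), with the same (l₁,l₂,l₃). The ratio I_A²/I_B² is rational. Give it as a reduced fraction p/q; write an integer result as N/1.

Same 7,3,6: normalisation and zero-m 3j drop out of the ratio.
A: Δ: 4! 10! 2! / 17! → 1/2042040; sum: t=4:+1/17418240 = 1/17418240; 3j²(7 3 6; 2 3 -5) = Δ·Π!·Σ² = 25/12376  (sign -1)
B: Δ: 4! 10! 2! / 17! → 1/2042040; sum: t=3:−1/21772800 t=4:+1/17418240 = 1/87091200; 3j²(7 3 6; -6 1 5) = Δ·Π!·Σ² = 11/14280  (sign -1)
I_A²/I_B² = (25/12376)/(11/14280) = 375/143

375/143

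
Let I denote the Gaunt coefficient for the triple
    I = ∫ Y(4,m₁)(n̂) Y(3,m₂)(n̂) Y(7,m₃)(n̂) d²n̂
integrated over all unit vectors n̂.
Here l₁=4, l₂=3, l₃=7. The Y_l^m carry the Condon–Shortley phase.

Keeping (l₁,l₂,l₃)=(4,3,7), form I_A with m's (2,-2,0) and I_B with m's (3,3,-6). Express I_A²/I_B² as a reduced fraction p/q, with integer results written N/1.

49/572

Same 4,3,7: normalisation and zero-m 3j drop out of the ratio.
A: Δ: 0! 8! 6! / 15! → 1/45045; sum: t=0:+1/172800 = 1/172800; 3j²(4 3 7; 2 -2 0) = Δ·Π!·Σ² = 7/2145  (sign -1)
B: Δ: 0! 8! 6! / 15! → 1/45045; sum: t=0:+1/3628800 = 1/3628800; 3j²(4 3 7; 3 3 -6) = Δ·Π!·Σ² = 4/105  (sign -1)
I_A²/I_B² = (7/2145)/(4/105) = 49/572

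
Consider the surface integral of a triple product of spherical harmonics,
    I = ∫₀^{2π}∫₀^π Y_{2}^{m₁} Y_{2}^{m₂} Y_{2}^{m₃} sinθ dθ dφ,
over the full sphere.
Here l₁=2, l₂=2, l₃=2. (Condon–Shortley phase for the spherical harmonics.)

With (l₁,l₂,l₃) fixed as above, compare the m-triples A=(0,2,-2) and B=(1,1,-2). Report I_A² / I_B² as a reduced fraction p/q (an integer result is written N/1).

2/3

Shared (l₁,l₂,l₃)=(2,2,2): N and (l;000)² cancel in I_A²/I_B².
A: Δ = 2!·2!·2!/7! = 1/630; Racah Σ t=2..2: t=2:+1/8 = 1/8; ⇒ 3j(2 2 2; 0 2 -2)² = 2/35, sgn +1
B: Δ = 2!·2!·2!/7! = 1/630; Racah Σ t=1..1: t=1:−1/4 = -1/4; ⇒ 3j(2 2 2; 1 1 -2)² = 3/35, sgn -1
I_A²/I_B² = (2/35)/(3/35) = 2/3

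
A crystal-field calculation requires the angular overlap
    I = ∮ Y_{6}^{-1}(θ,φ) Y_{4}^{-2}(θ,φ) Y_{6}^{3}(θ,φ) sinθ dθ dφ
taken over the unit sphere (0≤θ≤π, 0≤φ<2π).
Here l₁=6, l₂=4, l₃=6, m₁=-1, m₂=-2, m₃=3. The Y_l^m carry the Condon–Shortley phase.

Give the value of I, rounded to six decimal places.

0.036205

Checks pass: Σm=0; 16 even; l₃=6∈[2,10].
(2·6+1)(2·4+1)(2·6+1) = 1521
Δ: 4! 8! 4! / 17! → 1/15315300
sum: t=0:+1/829440 t=1:−1/25920 t=2:+1/9216 t=3:−1/25920 t=4:+1/829440 = 7/207360
3j²(6 4 6; 0 0 0) = Δ·Π!·Σ² = 28/2431  (sign +1)
sum: t=0:+1/483840 t=1:−1/51840 t=2:+1/69120 = -1/362880
3j²(6 4 6; -1 -2 3) = Δ·Π!·Σ² = 16/17017  (sign +1)
combine: 4πI² = 1521·28/2431·16/17017 = 576/34969
take √, sign +1: I = 0.03620468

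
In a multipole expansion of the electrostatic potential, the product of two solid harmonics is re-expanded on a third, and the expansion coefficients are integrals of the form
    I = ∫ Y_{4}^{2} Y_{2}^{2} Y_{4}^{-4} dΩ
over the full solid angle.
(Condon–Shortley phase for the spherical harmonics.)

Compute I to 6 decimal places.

-0.106180

Rules hold: Σm=0, L=10 even, 2≤4≤6.
N = 9·5·9 = 405
Δ = 2!·6!·2!/11! = 1/13860
Racah Σ t=0..2: t=0:+1/192 t=1:−1/36 t=2:+1/192 = -5/288
⇒ 3j(4 2 4; 0 0 0)² = 20/693, sgn -1
Racah Σ t=2..2: t=2:+1/2880 = 1/2880
⇒ 3j(4 2 4; 2 2 -4)² = 2/165, sgn +1
4πI² = N·(3j₀)²·(3jₘ)² = 120/847
I = -1·√(0.141677/4π) = -0.10618031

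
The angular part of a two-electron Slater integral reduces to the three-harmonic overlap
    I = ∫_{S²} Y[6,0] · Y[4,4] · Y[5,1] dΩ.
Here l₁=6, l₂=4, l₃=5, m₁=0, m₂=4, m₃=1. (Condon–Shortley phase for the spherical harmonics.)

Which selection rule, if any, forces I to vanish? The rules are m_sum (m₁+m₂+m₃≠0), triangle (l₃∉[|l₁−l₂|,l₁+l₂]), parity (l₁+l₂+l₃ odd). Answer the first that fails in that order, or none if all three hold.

azimuthal sum: 0 + 4 + 1 = 5  ✗
2 ≤ 5 ≤ 10 (triangle on l)
L = 6 + 4 + 5 = 15 (odd)

m_sum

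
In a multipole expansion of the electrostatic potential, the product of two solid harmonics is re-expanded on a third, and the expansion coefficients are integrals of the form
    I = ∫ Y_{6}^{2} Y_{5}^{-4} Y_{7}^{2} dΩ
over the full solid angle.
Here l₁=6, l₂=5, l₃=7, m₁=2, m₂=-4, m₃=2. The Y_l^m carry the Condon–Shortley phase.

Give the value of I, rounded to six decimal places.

0.103719

Checks pass: Σm=0; 18 even; l₃=7∈[1,11].
(2·6+1)(2·5+1)(2·7+1) = 2145
Δ: 4! 8! 6! / 19! → 1/174594420
sum: t=0:+1/4147200 t=1:−1/207360 t=2:+1/82944 t=3:−1/207360 t=4:+1/4147200 = 1/345600
3j²(6 5 7; 0 0 0) = Δ·Π!·Σ² = 420/46189  (sign -1)
sum: t=0:+1/1658880 t=1:−1/3110400 = 7/24883200
3j²(6 5 7; 2 -4 2) = Δ·Π!·Σ² = 4802/692835  (sign -1)
combine: 4πI² = 2145·420/46189·4802/692835 = 2016840/14919047
take √, sign +1: I = 0.10371946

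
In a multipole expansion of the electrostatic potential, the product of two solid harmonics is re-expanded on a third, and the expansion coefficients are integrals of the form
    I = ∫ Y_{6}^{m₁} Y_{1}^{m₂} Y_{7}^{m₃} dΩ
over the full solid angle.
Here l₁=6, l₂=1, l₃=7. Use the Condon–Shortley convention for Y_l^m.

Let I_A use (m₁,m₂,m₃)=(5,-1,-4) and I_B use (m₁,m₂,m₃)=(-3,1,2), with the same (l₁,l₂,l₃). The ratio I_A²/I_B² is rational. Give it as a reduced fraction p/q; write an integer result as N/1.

l's match ⇒ only the (l;m) 3-j factors differ between A and B.
A: triangle coeff Δ(6,1,7) = 1/1365; Σ_t [0,0]: t=0:+1/79833600 = 1/79833600; (3j)²=1/455 [(6 1 7; 5 -1 -4)], sign=-1
B: triangle coeff Δ(6,1,7) = 1/1365; Σ_t [0,0]: t=0:+1/4354560 = 1/4354560; (3j)²=2/273 [(6 1 7; -3 1 2)], sign=-1
I_A²/I_B² = (1/455)/(2/273) = 3/10

3/10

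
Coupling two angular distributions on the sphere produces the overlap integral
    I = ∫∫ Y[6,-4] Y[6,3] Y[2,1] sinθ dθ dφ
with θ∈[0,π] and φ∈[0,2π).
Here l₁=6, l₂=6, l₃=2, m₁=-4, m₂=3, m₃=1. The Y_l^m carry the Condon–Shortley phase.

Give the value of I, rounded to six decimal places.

0.179515

m-sum 0 ✓  L=14 even ✓  0≤2≤12 ✓
Π(2lᵢ+1) = 13×13×5 = 845
triangle coeff Δ(6,6,2) = 1/90090
Σ_t [4,6]: t=4:+1/69120 t=5:−1/14400 t=6:+1/69120 = -7/172800
(3j)²=14/715 [(6 6 2; 0 0 0)], sign=-1
Σ_t [8,9]: t=8:+1/161280 t=9:−1/725760 = 1/207360
(3j)²=7/286 [(6 6 2; -4 3 1)], sign=-1
⇒ 4πI² = 49/121
I = (+1)√(49/121/(4π)) = 0.17951487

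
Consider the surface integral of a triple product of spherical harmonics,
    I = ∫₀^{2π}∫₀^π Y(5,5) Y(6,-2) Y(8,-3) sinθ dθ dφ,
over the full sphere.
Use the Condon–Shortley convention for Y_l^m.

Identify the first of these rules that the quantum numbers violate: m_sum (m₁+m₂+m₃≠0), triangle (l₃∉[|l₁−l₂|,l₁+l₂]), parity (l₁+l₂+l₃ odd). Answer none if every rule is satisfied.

Σmᵢ = 0  ✓
l₃∈[|l₁−l₂|,l₁+l₂]=[1,11], have l₃=8  ✓
Σlᵢ = 19 ⇒ odd  ✗

parity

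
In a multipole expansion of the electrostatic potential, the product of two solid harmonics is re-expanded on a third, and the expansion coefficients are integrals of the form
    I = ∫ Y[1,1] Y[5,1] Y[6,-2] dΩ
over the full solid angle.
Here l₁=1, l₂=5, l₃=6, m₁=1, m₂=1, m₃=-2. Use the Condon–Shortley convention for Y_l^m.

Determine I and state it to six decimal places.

Rules hold: Σm=0, L=12 even, 4≤6≤6.
N = 3·11·13 = 429
Δ = 0!·2!·10!/13! = 1/858
Racah Σ t=0..0: t=0:+1/14400 = 1/14400
⇒ 3j(1 5 6; 0 0 0)² = 6/143, sgn +1
Racah Σ t=0..0: t=0:+1/34560 = 1/34560
⇒ 3j(1 5 6; 1 1 -2)² = 14/429, sgn +1
4πI² = N·(3j₀)²·(3jₘ)² = 84/143
I = +1·√(0.587413/4π) = 0.21620548

0.216205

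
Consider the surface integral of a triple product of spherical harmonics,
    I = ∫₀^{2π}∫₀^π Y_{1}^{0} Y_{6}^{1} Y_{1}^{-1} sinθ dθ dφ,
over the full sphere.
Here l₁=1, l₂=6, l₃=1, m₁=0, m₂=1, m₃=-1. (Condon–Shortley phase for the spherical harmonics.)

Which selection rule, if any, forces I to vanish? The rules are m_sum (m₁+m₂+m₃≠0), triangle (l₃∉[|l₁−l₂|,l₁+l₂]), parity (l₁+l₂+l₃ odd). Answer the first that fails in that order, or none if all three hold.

triangle

azimuthal sum: 0 + 1 − 1 = 0  ✓
5 ≤ 1 ≤ 7 (triangle on l)  ✗
L = 1 + 6 + 1 = 8 (even)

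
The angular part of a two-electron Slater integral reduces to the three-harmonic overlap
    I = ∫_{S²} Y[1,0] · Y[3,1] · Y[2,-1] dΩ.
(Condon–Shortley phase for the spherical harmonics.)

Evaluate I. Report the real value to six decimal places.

-0.233597

Checks pass: Σm=0; 6 even; l₃=2∈[2,4].
(2·1+1)(2·3+1)(2·2+1) = 105
Δ: 2! 0! 4! / 7! → 1/105
sum: t=1:−1/4 = -1/4
3j²(1 3 2; 0 0 0) = Δ·Π!·Σ² = 3/35  (sign -1)
sum: t=1:−1/6 = -1/6
3j²(1 3 2; 0 1 -1) = Δ·Π!·Σ² = 8/105  (sign +1)
combine: 4πI² = 105·3/35·8/105 = 24/35
take √, sign -1: I = -0.23359668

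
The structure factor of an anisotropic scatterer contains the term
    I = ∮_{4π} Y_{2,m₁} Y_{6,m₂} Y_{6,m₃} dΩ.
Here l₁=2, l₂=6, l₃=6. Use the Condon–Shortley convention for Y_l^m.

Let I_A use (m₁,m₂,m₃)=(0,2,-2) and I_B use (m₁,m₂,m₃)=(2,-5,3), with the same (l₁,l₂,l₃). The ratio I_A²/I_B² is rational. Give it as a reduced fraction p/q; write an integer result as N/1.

l's match ⇒ only the (l;m) 3-j factors differ between A and B.
A: triangle coeff Δ(2,6,6) = 1/90090; Σ_t [0,2]: t=0:+1/322560 t=1:−1/30240 t=2:+1/69120 = -1/64512; (3j)²=10/1001 [(2 6 6; 0 2 -2)], sign=-1
B: triangle coeff Δ(2,6,6) = 1/90090; Σ_t [0,0]: t=0:+1/1451520 = 1/1451520; (3j)²=1/91 [(2 6 6; 2 -5 3)], sign=-1
I_A²/I_B² = (10/1001)/(1/91) = 10/11

10/11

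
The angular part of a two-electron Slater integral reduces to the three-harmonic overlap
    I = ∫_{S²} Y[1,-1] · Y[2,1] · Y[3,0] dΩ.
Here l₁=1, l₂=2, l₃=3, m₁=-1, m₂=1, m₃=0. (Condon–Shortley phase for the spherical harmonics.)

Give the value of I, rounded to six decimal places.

0.143048

m-sum 0 ✓  L=6 even ✓  1≤3≤3 ✓
Π(2lᵢ+1) = 3×5×7 = 105
triangle coeff Δ(1,2,3) = 1/105
Σ_t [0,0]: t=0:+1/4 = 1/4
(3j)²=3/35 [(1 2 3; 0 0 0)], sign=-1
Σ_t [0,0]: t=0:+1/12 = 1/12
(3j)²=1/35 [(1 2 3; -1 1 0)], sign=-1
⇒ 4πI² = 9/35
I = (+1)√(9/35/(4π)) = 0.14304817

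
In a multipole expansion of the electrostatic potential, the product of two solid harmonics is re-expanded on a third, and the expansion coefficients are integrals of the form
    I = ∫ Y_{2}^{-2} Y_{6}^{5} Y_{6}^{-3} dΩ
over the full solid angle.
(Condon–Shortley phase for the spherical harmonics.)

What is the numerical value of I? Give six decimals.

0.120286

Rules hold: Σm=0, L=14 even, 4≤6≤8.
N = 5·13·13 = 845
Δ = 2!·2!·10!/15! = 1/90090
Racah Σ t=0..2: t=0:+1/69120 t=1:−1/14400 t=2:+1/69120 = -7/172800
⇒ 3j(2 6 6; 0 0 0)² = 14/715, sgn -1
Racah Σ t=2..2: t=2:+1/1451520 = 1/1451520
⇒ 3j(2 6 6; -2 5 -3)² = 1/91, sgn -1
4πI² = N·(3j₀)²·(3jₘ)² = 2/11
I = +1·√(0.181818/4π) = 0.12028562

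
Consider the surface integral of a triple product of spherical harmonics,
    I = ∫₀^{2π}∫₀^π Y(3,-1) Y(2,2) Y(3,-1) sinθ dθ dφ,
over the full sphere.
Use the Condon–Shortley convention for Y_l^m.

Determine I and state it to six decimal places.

0.206013

Rules hold: Σm=0, L=8 even, 1≤3≤5.
N = 7·5·7 = 245
Δ = 2!·4!·2!/9! = 1/3780
Racah Σ t=0..2: t=0:+1/24 t=1:−1/4 t=2:+1/24 = -1/6
⇒ 3j(3 2 3; 0 0 0)² = 4/105, sgn +1
Racah Σ t=2..2: t=2:+1/16 = 1/16
⇒ 3j(3 2 3; -1 2 -1)² = 2/35, sgn +1
4πI² = N·(3j₀)²·(3jₘ)² = 8/15
I = +1·√(0.533333/4π) = 0.20601291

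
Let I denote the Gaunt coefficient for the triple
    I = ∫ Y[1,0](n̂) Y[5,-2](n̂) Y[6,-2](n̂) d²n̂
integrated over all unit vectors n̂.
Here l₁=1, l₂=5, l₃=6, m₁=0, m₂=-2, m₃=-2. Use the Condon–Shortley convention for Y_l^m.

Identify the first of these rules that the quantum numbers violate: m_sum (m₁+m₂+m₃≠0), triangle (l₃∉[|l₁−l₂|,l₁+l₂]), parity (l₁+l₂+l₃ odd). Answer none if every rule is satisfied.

m_sum

m₁+m₂+m₃ = 0 − 2 − 2 = -4  ✗
triangle: |1−5|=4 ≤ l₃=6 ≤ 1+5=6
parity: l₁+l₂+l₃ = 12 is even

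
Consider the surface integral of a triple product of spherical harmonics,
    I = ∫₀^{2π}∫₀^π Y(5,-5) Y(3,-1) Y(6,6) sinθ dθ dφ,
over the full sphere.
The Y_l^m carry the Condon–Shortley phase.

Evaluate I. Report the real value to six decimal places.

Checks pass: Σm=0; 14 even; l₃=6∈[2,8].
(2·5+1)(2·3+1)(2·6+1) = 1001
Δ: 2! 8! 4! / 15! → 1/675675
sum: t=0:+1/8640 t=1:−1/2304 t=2:+1/8640 = -7/34560
3j²(5 3 6; 0 0 0) = Δ·Π!·Σ² = 7/429  (sign -1)
sum: t=2:+1/1935360 = 1/1935360
3j²(5 3 6; -5 -1 6) = Δ·Π!·Σ² = 3/91  (sign +1)
combine: 4πI² = 1001·7/429·3/91 = 7/13
take √, sign -1: I = -0.20700098

-0.207001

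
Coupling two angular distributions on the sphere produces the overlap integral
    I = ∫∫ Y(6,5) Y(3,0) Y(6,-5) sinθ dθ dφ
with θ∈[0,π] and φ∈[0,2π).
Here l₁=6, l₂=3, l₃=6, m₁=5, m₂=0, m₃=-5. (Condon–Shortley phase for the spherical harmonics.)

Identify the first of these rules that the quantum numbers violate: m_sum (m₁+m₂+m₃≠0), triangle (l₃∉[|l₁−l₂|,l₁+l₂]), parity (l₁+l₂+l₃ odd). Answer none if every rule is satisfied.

parity

Σmᵢ = 0  ✓
l₃∈[|l₁−l₂|,l₁+l₂]=[3,9], have l₃=6  ✓
Σlᵢ = 15 ⇒ odd  ✗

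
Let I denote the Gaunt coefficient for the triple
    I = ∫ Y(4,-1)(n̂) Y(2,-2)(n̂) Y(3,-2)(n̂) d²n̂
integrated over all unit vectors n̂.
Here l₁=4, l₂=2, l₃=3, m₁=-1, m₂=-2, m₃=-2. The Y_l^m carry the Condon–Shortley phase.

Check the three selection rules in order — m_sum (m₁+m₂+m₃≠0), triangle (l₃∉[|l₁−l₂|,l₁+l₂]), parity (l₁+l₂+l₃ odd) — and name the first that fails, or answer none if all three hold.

m_sum

Σmᵢ = -5  ✗
l₃∈[|l₁−l₂|,l₁+l₂]=[2,6], have l₃=3
Σlᵢ = 9 ⇒ odd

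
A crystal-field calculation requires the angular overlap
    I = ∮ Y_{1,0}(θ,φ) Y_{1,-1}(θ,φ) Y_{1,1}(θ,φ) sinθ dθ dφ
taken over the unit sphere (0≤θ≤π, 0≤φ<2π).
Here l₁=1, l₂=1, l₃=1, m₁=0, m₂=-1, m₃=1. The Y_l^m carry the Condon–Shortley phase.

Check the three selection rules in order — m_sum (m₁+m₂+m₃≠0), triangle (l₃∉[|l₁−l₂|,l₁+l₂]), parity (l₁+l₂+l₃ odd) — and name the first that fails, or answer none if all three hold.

azimuthal sum: 0 − 1 + 1 = 0  ✓
0 ≤ 1 ≤ 2 (triangle on l)  ✓
L = 1 + 1 + 1 = 3 (odd)  ✗

parity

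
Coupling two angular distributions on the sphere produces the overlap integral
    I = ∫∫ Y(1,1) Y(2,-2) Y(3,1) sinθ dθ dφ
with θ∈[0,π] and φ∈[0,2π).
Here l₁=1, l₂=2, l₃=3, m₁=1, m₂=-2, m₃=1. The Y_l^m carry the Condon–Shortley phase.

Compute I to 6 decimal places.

-0.082589

Checks pass: Σm=0; 6 even; l₃=3∈[1,3].
(2·1+1)(2·2+1)(2·3+1) = 105
Δ: 0! 2! 4! / 7! → 1/105
sum: t=0:+1/4 = 1/4
3j²(1 2 3; 0 0 0) = Δ·Π!·Σ² = 3/35  (sign -1)
sum: t=0:+1/48 = 1/48
3j²(1 2 3; 1 -2 1) = Δ·Π!·Σ² = 1/105  (sign +1)
combine: 4πI² = 105·3/35·1/105 = 3/35
take √, sign -1: I = -0.08258890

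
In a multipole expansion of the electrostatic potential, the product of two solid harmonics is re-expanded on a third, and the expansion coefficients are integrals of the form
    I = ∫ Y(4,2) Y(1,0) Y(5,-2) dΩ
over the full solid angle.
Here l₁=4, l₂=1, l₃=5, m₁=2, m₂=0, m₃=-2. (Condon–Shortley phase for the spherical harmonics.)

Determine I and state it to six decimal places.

Rules hold: Σm=0, L=10 even, 3≤5≤5.
N = 9·3·11 = 297
Δ = 0!·8!·2!/11! = 1/495
Racah Σ t=0..0: t=0:+1/576 = 1/576
⇒ 3j(4 1 5; 0 0 0)² = 5/99, sgn -1
Racah Σ t=0..0: t=0:+1/1440 = 1/1440
⇒ 3j(4 1 5; 2 0 -2)² = 7/165, sgn -1
4πI² = N·(3j₀)²·(3jₘ)² = 7/11
I = +1·√(0.636364/4π) = 0.22503380

0.225034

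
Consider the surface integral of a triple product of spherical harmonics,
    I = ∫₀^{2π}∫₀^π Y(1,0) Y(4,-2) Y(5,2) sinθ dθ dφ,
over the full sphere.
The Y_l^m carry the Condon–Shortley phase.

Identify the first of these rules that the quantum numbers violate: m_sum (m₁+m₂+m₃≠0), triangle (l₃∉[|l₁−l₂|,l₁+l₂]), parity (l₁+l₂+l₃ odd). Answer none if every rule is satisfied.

Σmᵢ = 0  ✓
l₃∈[|l₁−l₂|,l₁+l₂]=[3,5], have l₃=5  ✓
Σlᵢ = 10 ⇒ even  ✓

none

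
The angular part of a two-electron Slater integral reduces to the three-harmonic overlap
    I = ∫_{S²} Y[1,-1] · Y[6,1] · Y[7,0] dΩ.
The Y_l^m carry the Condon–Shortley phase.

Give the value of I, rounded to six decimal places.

0.160342

Checks pass: Σm=0; 14 even; l₃=7∈[5,7].
(2·1+1)(2·6+1)(2·7+1) = 585
Δ: 0! 2! 12! / 15! → 1/1365
sum: t=0:+1/518400 = 1/518400
3j²(1 6 7; 0 0 0) = Δ·Π!·Σ² = 7/195  (sign -1)
sum: t=0:+1/1209600 = 1/1209600
3j²(1 6 7; -1 1 0) = Δ·Π!·Σ² = 1/65  (sign -1)
combine: 4πI² = 585·7/195·1/65 = 21/65
take √, sign +1: I = 0.16034227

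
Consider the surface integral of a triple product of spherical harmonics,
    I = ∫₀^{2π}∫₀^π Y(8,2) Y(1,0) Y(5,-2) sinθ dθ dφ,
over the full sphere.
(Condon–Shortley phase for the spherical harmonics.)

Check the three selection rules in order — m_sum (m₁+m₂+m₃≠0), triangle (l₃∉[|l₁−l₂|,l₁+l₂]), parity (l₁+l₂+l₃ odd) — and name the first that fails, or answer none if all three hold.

triangle

m₁+m₂+m₃ = 2 + 0 − 2 = 0  ✓
triangle: |8−1|=7 ≤ l₃=5 ≤ 8+1=9  ✗
parity: l₁+l₂+l₃ = 14 is even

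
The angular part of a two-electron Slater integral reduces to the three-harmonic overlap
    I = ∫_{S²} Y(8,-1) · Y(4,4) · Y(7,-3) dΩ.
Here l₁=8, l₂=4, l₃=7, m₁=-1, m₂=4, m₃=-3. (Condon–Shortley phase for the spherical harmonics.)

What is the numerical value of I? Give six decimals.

0.000000

l₁+l₂+l₃=19 is odd: 3j(l;000)=0 ⇒ I=0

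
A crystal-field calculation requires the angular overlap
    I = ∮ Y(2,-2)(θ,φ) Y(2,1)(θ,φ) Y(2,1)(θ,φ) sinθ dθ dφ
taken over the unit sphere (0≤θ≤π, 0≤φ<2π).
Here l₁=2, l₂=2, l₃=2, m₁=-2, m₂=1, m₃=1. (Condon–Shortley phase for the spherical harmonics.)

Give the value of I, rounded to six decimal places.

Rules hold: Σm=0, L=6 even, 0≤2≤4.
N = 5·5·5 = 125
Δ = 2!·2!·2!/7! = 1/630
Racah Σ t=0..2: t=0:+1/8 t=1:−1/1 t=2:+1/8 = -3/4
⇒ 3j(2 2 2; 0 0 0)² = 2/35, sgn -1
Racah Σ t=2..2: t=2:+1/4 = 1/4
⇒ 3j(2 2 2; -2 1 1)² = 3/35, sgn -1
4πI² = N·(3j₀)²·(3jₘ)² = 30/49
I = +1·√(0.612245/4π) = 0.22072812

0.220728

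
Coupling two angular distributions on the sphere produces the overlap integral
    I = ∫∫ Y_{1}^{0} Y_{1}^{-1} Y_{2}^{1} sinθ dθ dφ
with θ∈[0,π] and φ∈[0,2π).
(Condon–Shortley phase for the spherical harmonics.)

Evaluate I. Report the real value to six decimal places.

-0.218510

Rules hold: Σm=0, L=4 even, 0≤2≤2.
N = 3·3·5 = 45
Δ = 0!·2!·2!/5! = 1/30
Racah Σ t=0..0: t=0:+1/1 = 1/1
⇒ 3j(1 1 2; 0 0 0)² = 2/15, sgn +1
Racah Σ t=0..0: t=0:+1/2 = 1/2
⇒ 3j(1 1 2; 0 -1 1)² = 1/10, sgn -1
4πI² = N·(3j₀)²·(3jₘ)² = 3/5
I = -1·√(0.6/4π) = -0.21850969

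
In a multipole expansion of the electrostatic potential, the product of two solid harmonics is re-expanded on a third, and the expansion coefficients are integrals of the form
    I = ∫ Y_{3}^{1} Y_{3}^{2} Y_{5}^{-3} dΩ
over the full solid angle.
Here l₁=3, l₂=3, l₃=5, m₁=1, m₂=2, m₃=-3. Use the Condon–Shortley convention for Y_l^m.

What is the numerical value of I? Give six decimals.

0.000000

l₁+l₂+l₃=11 is odd: 3j(l;000)=0 ⇒ I=0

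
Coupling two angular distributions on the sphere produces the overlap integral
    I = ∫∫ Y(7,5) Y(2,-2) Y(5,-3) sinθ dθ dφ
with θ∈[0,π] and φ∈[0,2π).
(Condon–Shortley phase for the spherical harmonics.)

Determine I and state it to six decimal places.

-0.252127

m-sum 0 ✓  L=14 even ✓  5≤5≤9 ✓
Π(2lᵢ+1) = 15×5×11 = 825
triangle coeff Δ(7,2,5) = 1/15015
Σ_t [2,2]: t=2:+1/57600 = 1/57600
(3j)²=21/715 [(7 2 5; 0 0 0)], sign=-1
Σ_t [0,0]: t=0:+1/1935360 = 1/1935360
(3j)²=3/91 [(7 2 5; 5 -2 -3)], sign=+1
⇒ 4πI² = 135/169
I = (-1)√(135/169/(4π)) = -0.25212656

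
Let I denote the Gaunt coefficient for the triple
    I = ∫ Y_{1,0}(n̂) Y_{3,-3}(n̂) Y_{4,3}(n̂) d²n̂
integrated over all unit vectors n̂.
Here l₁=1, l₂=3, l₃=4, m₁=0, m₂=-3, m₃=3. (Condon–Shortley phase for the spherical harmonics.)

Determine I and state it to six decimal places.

-0.162868

Rules hold: Σm=0, L=8 even, 2≤4≤4.
N = 3·7·9 = 189
Δ = 0!·2!·6!/9! = 1/252
Racah Σ t=0..0: t=0:+1/36 = 1/36
⇒ 3j(1 3 4; 0 0 0)² = 4/63, sgn +1
Racah Σ t=0..0: t=0:+1/720 = 1/720
⇒ 3j(1 3 4; 0 -3 3)² = 1/36, sgn -1
4πI² = N·(3j₀)²·(3jₘ)² = 1/3
I = -1·√(0.333333/4π) = -0.16286750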